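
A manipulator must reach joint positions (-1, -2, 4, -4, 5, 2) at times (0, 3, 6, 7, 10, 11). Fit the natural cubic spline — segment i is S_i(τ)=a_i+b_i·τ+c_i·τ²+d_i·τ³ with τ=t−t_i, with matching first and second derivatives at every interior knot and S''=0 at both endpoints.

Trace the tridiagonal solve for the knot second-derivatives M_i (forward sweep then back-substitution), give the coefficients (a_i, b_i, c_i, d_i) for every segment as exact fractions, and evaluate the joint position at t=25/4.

Δ: Δ0=-1/3, Δ1=2, Δ2=-8, Δ3=3, Δ4=-3
row 1: diag=12, rhs=14; c'=1/4, d'=7/6
row 2: denom=8−3·1/4=29/4; d'=(-60−3·7/6)/(29/4)=-254/29
row 3: denom=8−1·4/29=228/29; d'=(66−1·-254/29)/(228/29)=542/57
row 4: denom=8−3·29/76=521/76; d'=(-36−3·542/57)/(521/76)=-4904/521
back: M4=-4904/521
back: M3=542/57−29/76·-4904/521=20476/1563
back: M2=-254/29−4/29·20476/1563=-16514/1563
back: M1=7/6−1/4·-16514/1563=1984/521
M: M0=0, M1=1984/521, M2=-16514/1563, M3=20476/1563, M4=-4904/521, M5=0
seg 0: a=-1, c=M0/2=0, d=(M1−M0)/(6·3)=992/4689, b=Δ0−h0·(2M0+M1)/6=-3497/1563
seg 1: a=-2, c=M1/2=992/521, d=(M2−M1)/(6·3)=-11233/14067, b=Δ1−h1·(2M1+M2)/6=5431/1563
seg 2: a=4, c=M2/2=-8257/1563, d=(M3−M2)/(6·1)=2055/521, b=Δ2−h2·(2M2+M3)/6=-10412/1563
seg 3: a=-4, c=M3/2=10238/1563, d=(M4−M3)/(6·3)=-17594/14067, b=Δ3−h3·(2M3+M4)/6=-8431/1563
seg 4: a=5, c=M4/2=-2452/521, d=(M5−M4)/(6·1)=2452/1563, b=Δ4−h4·(2M4+M5)/6=215/1563
t_q=25/4 → seg 2, τ=1/4; S=4+-10412/1563·τ+-8257/1563·τ²+2055/521·τ³=68891/33344

  seg 0: a=-1 b=-3497/1563 c=0 d=992/4689
  seg 1: a=-2 b=5431/1563 c=992/521 d=-11233/14067
  seg 2: a=4 b=-10412/1563 c=-8257/1563 d=2055/521
  seg 3: a=-4 b=-8431/1563 c=10238/1563 d=-17594/14067
  seg 4: a=5 b=215/1563 c=-2452/521 d=2452/1563
S(25/4) = 68891/33344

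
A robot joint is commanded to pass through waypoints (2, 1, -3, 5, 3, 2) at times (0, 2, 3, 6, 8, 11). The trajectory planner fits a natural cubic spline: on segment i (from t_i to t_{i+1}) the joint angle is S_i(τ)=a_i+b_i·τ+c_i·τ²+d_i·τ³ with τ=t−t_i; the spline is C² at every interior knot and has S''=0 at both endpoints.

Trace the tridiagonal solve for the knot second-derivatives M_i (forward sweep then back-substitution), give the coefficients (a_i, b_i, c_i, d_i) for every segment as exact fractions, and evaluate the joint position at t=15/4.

  seg 0: a=2 b=1067/993 c=0 d=-3127/7944
  seg 1: a=1 b=-7247/1986 c=-3127/1324 d=7987/3972
  seg 2: a=-3 b=-9295/3972 c=1215/331 d=-7951/11916
  seg 3: a=5 b=3313/1986 c=-3091/1324 d=1987/3972
  seg 4: a=3 b=-3311/1986 c=883/1324 d=-883/11916
S(15/4) = -251821/84736

Δ: Δ0=-1/2, Δ1=-4, Δ2=8/3, Δ3=-1, Δ4=-1/3
row 1: diag=6, rhs=-21; c'=1/6, d'=-7/2
row 2: denom=8−1·1/6=47/6; d'=(40−1·-7/2)/(47/6)=261/47
row 3: denom=10−3·18/47=416/47; d'=(-22−3·261/47)/(416/47)=-1817/416
row 4: denom=10−2·47/208=993/104; d'=(4−2·-1817/416)/(993/104)=883/662
back: M4=883/662
back: M3=-1817/416−47/208·883/662=-3091/662
back: M2=261/47−18/47·-3091/662=2430/331
back: M1=-7/2−1/6·2430/331=-3127/662
M: M0=0, M1=-3127/662, M2=2430/331, M3=-3091/662, M4=883/662, M5=0
seg 0: a=2, c=M0/2=0, d=(M1−M0)/(6·2)=-3127/7944, b=Δ0−h0·(2M0+M1)/6=1067/993
seg 1: a=1, c=M1/2=-3127/1324, d=(M2−M1)/(6·1)=7987/3972, b=Δ1−h1·(2M1+M2)/6=-7247/1986
seg 2: a=-3, c=M2/2=1215/331, d=(M3−M2)/(6·3)=-7951/11916, b=Δ2−h2·(2M2+M3)/6=-9295/3972
seg 3: a=5, c=M3/2=-3091/1324, d=(M4−M3)/(6·2)=1987/3972, b=Δ3−h3·(2M3+M4)/6=3313/1986
seg 4: a=3, c=M4/2=883/1324, d=(M5−M4)/(6·3)=-883/11916, b=Δ4−h4·(2M4+M5)/6=-3311/1986
t_q=15/4 → seg 2, τ=3/4; S=-3+-9295/3972·τ+1215/331·τ²+-7951/11916·τ³=-251821/84736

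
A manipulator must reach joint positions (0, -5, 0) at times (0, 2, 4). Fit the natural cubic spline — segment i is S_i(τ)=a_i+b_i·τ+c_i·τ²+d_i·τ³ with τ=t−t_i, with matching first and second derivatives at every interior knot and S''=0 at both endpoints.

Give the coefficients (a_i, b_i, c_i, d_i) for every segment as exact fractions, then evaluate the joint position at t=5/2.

Δ: Δ0=-5/2, Δ1=5/2
row 1: diag=8, rhs=30; c'=1/4, d'=15/4
back: M1=15/4
M: M0=0, M1=15/4, M2=0
seg 0: a=0, c=M0/2=0, d=(M1−M0)/(6·2)=5/16, b=Δ0−h0·(2M0+M1)/6=-15/4
seg 1: a=-5, c=M1/2=15/8, d=(M2−M1)/(6·2)=-5/16, b=Δ1−h1·(2M1+M2)/6=0
t_q=5/2 → seg 1, τ=1/2; S=-5+0·τ+15/8·τ²+-5/16·τ³=-585/128

  seg 0: a=0 b=-15/4 c=0 d=5/16
  seg 1: a=-5 b=0 c=15/8 d=-5/16
S(5/2) = -585/128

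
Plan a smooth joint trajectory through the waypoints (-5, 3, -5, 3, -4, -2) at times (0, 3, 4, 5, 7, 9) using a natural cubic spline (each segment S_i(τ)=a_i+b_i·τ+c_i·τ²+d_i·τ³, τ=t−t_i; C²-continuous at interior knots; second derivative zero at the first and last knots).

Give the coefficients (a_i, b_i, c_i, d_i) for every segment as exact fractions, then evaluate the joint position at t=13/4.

Δ: Δ0=8/3, Δ1=-8, Δ2=8, Δ3=-7/2, Δ4=1
row 1: diag=8, rhs=-64; c'=1/8, d'=-8
row 2: denom=4−1·1/8=31/8; d'=(96−1·-8)/(31/8)=832/31
row 3: denom=6−1·8/31=178/31; d'=(-69−1·832/31)/(178/31)=-2971/178
row 4: denom=8−2·31/89=650/89; d'=(27−2·-2971/178)/(650/89)=2687/325
back: M4=2687/325
back: M3=-2971/178−31/89·2687/325=-12721/650
back: M2=832/31−8/31·-12721/650=10364/325
back: M1=-8−1/8·10364/325=-7791/650
M: M0=0, M1=-7791/650, M2=10364/325, M3=-12721/650, M4=2687/325, M5=0
seg 0: a=-5, c=M0/2=0, d=(M1−M0)/(6·3)=-2597/3900, b=Δ0−h0·(2M0+M1)/6=33773/3900
seg 1: a=3, c=M1/2=-7791/1300, d=(M2−M1)/(6·1)=28519/3900, b=Δ1−h1·(2M1+M2)/6=-18173/1950
seg 2: a=-5, c=M2/2=5182/325, d=(M3−M2)/(6·1)=-2573/300, b=Δ2−h2·(2M2+M3)/6=493/780
seg 3: a=3, c=M3/2=-12721/1300, d=(M4−M3)/(6·2)=3619/1560, b=Δ3−h3·(2M3+M4)/6=13243/1950
seg 4: a=-4, c=M4/2=2687/650, d=(M5−M4)/(6·2)=-2687/3900, b=Δ4−h4·(2M4+M5)/6=-4399/975
t_q=13/4 → seg 1, τ=1/4; S=3+-18173/1950·τ+-7791/1300·τ²+28519/3900·τ³=34097/83200

  seg 0: a=-5 b=33773/3900 c=0 d=-2597/3900
  seg 1: a=3 b=-18173/1950 c=-7791/1300 d=28519/3900
  seg 2: a=-5 b=493/780 c=5182/325 d=-2573/300
  seg 3: a=3 b=13243/1950 c=-12721/1300 d=3619/1560
  seg 4: a=-4 b=-4399/975 c=2687/650 d=-2687/3900
S(13/4) = 34097/83200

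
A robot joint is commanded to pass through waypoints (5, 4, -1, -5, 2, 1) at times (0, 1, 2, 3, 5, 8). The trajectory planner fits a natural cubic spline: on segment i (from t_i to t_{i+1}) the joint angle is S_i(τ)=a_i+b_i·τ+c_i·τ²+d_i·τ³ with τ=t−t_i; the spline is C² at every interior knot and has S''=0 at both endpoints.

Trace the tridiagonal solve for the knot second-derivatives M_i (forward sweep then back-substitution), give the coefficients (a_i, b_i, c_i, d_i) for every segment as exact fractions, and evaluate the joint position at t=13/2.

Δ: Δ0=-1, Δ1=-5, Δ2=-4, Δ3=7/2, Δ4=-1/3
row 1: diag=4, rhs=-24; c'=1/4, d'=-6
row 2: denom=4−1·1/4=15/4; d'=(6−1·-6)/(15/4)=16/5
row 3: denom=6−1·4/15=86/15; d'=(45−1·16/5)/(86/15)=627/86
row 4: denom=10−2·15/43=400/43; d'=(-23−2·627/86)/(400/43)=-101/25
back: M4=-101/25
back: M3=627/86−15/43·-101/25=87/10
back: M2=16/5−4/15·87/10=22/25
back: M1=-6−1/4·22/25=-311/50
M: M0=0, M1=-311/50, M2=22/25, M3=87/10, M4=-101/25, M5=0
seg 0: a=5, c=M0/2=0, d=(M1−M0)/(6·1)=-311/300, b=Δ0−h0·(2M0+M1)/6=11/300
seg 1: a=4, c=M1/2=-311/100, d=(M2−M1)/(6·1)=71/60, b=Δ1−h1·(2M1+M2)/6=-461/150
seg 2: a=-1, c=M2/2=11/25, d=(M3−M2)/(6·1)=391/300, b=Δ2−h2·(2M2+M3)/6=-1723/300
seg 3: a=-5, c=M3/2=87/20, d=(M4−M3)/(6·2)=-637/600, b=Δ3−h3·(2M3+M4)/6=-143/150
seg 4: a=2, c=M4/2=-101/50, d=(M5−M4)/(6·3)=101/450, b=Δ4−h4·(2M4+M5)/6=278/75
t_q=13/2 → seg 4, τ=3/2; S=2+278/75·τ+-101/50·τ²+101/450·τ³=1509/400

  seg 0: a=5 b=11/300 c=0 d=-311/300
  seg 1: a=4 b=-461/150 c=-311/100 d=71/60
  seg 2: a=-1 b=-1723/300 c=11/25 d=391/300
  seg 3: a=-5 b=-143/150 c=87/20 d=-637/600
  seg 4: a=2 b=278/75 c=-101/50 d=101/450
S(13/2) = 1509/400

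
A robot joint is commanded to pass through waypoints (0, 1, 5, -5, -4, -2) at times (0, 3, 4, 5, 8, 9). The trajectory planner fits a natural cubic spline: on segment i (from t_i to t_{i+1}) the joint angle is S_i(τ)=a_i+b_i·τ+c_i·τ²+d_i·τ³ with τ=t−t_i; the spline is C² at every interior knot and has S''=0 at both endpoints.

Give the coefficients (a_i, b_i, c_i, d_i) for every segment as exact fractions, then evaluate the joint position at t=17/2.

Δ: Δ0=1/3, Δ1=4, Δ2=-10, Δ3=1/3, Δ4=2
row 1: diag=8, rhs=22; c'=1/8, d'=11/4
row 2: denom=4−1·1/8=31/8; d'=(-84−1·11/4)/(31/8)=-694/31
row 3: denom=8−1·8/31=240/31; d'=(62−1·-694/31)/(240/31)=109/10
row 4: denom=8−3·31/80=547/80; d'=(10−3·109/10)/(547/80)=-1816/547
back: M4=-1816/547
back: M3=109/10−31/80·-1816/547=6666/547
back: M2=-694/31−8/31·6666/547=-13966/547
back: M1=11/4−1/8·-13966/547=3250/547
M: M0=0, M1=3250/547, M2=-13966/547, M3=6666/547, M4=-1816/547, M5=0
seg 0: a=0, c=M0/2=0, d=(M1−M0)/(6·3)=1625/4923, b=Δ0−h0·(2M0+M1)/6=-4328/1641
seg 1: a=1, c=M1/2=1625/547, d=(M2−M1)/(6·1)=-8608/1641, b=Δ1−h1·(2M1+M2)/6=10297/1641
seg 2: a=5, c=M2/2=-6983/547, d=(M3−M2)/(6·1)=10316/1641, b=Δ2−h2·(2M2+M3)/6=-5777/1641
seg 3: a=-5, c=M3/2=3333/547, d=(M4−M3)/(6·3)=-4241/4923, b=Δ3−h3·(2M3+M4)/6=-16727/1641
seg 4: a=-4, c=M4/2=-908/547, d=(M5−M4)/(6·1)=908/1641, b=Δ4−h4·(2M4+M5)/6=5098/1641
t_q=17/2 → seg 4, τ=1/2; S=-4+5098/1641·τ+-908/547·τ²+908/1641·τ³=-3055/1094

  seg 0: a=0 b=-4328/1641 c=0 d=1625/4923
  seg 1: a=1 b=10297/1641 c=1625/547 d=-8608/1641
  seg 2: a=5 b=-5777/1641 c=-6983/547 d=10316/1641
  seg 3: a=-5 b=-16727/1641 c=3333/547 d=-4241/4923
  seg 4: a=-4 b=5098/1641 c=-908/547 d=908/1641
S(17/2) = -3055/1094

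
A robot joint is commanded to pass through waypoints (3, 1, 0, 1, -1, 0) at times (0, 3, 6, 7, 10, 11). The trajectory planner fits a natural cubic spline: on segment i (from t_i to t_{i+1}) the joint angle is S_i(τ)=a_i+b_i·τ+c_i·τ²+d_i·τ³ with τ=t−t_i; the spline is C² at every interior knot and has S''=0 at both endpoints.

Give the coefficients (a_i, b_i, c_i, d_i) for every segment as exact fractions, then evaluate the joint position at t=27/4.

Δ: Δ0=-2/3, Δ1=-1/3, Δ2=1, Δ3=-2/3, Δ4=1
row 1: diag=12, rhs=2; c'=1/4, d'=1/6
row 2: denom=8−3·1/4=29/4; d'=(8−3·1/6)/(29/4)=30/29
row 3: denom=8−1·4/29=228/29; d'=(-10−1·30/29)/(228/29)=-80/57
row 4: denom=8−3·29/76=521/76; d'=(10−3·-80/57)/(521/76)=1080/521
back: M4=1080/521
back: M3=-80/57−29/76·1080/521=-3430/1563
back: M2=30/29−4/29·-3430/1563=2090/1563
back: M1=1/6−1/4·2090/1563=-262/1563
M: M0=0, M1=-262/1563, M2=2090/1563, M3=-3430/1563, M4=1080/521, M5=0
seg 0: a=3, c=M0/2=0, d=(M1−M0)/(6·3)=-131/14067, b=Δ0−h0·(2M0+M1)/6=-911/1563
seg 1: a=1, c=M1/2=-131/1563, d=(M2−M1)/(6·3)=392/4689, b=Δ1−h1·(2M1+M2)/6=-1304/1563
seg 2: a=0, c=M2/2=1045/1563, d=(M3−M2)/(6·1)=-920/1563, b=Δ2−h2·(2M2+M3)/6=1438/1563
seg 3: a=1, c=M3/2=-1715/1563, d=(M4−M3)/(6·3)=3335/14067, b=Δ3−h3·(2M3+M4)/6=256/521
seg 4: a=-1, c=M4/2=540/521, d=(M5−M4)/(6·1)=-180/521, b=Δ4−h4·(2M4+M5)/6=161/521
t_q=27/4 → seg 2, τ=3/4; S=0+1438/1563·τ+1045/1563·τ²+-920/1563·τ³=6817/8336

  seg 0: a=3 b=-911/1563 c=0 d=-131/14067
  seg 1: a=1 b=-1304/1563 c=-131/1563 d=392/4689
  seg 2: a=0 b=1438/1563 c=1045/1563 d=-920/1563
  seg 3: a=1 b=256/521 c=-1715/1563 d=3335/14067
  seg 4: a=-1 b=161/521 c=540/521 d=-180/521
S(27/4) = 6817/8336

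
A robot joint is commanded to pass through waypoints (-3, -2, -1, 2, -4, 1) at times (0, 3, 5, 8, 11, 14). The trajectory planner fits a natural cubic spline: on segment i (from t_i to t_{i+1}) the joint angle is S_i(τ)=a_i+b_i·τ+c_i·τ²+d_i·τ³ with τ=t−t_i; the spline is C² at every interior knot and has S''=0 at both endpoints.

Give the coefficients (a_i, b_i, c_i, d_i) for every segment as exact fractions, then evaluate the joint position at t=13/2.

Δ: Δ0=1/3, Δ1=1/2, Δ2=1, Δ3=-2, Δ4=5/3
row 1: diag=10, rhs=1; c'=1/5, d'=1/10
row 2: denom=10−2·1/5=48/5; d'=(3−2·1/10)/(48/5)=7/24
row 3: denom=12−3·5/16=177/16; d'=(-18−3·7/24)/(177/16)=-302/177
row 4: denom=12−3·16/59=660/59; d'=(22−3·-302/177)/(660/59)=80/33
back: M4=80/33
back: M3=-302/177−16/59·80/33=-26/11
back: M2=7/24−5/16·-26/11=34/33
back: M1=1/10−1/5·34/33=-7/66
M: M0=0, M1=-7/66, M2=34/33, M3=-26/11, M4=80/33, M5=0
seg 0: a=-3, c=M0/2=0, d=(M1−M0)/(6·3)=-7/1188, b=Δ0−h0·(2M0+M1)/6=17/44
seg 1: a=-2, c=M1/2=-7/132, d=(M2−M1)/(6·2)=25/264, b=Δ1−h1·(2M1+M2)/6=5/22
seg 2: a=-1, c=M2/2=17/33, d=(M3−M2)/(6·3)=-56/297, b=Δ2−h2·(2M2+M3)/6=38/33
seg 3: a=2, c=M3/2=-13/11, d=(M4−M3)/(6·3)=79/297, b=Δ3−h3·(2M3+M4)/6=-28/33
seg 4: a=-4, c=M4/2=40/33, d=(M5−M4)/(6·3)=-40/297, b=Δ4−h4·(2M4+M5)/6=-25/33
t_q=13/2 → seg 2, τ=3/2; S=-1+38/33·τ+17/33·τ²+-56/297·τ³=5/4

  seg 0: a=-3 b=17/44 c=0 d=-7/1188
  seg 1: a=-2 b=5/22 c=-7/132 d=25/264
  seg 2: a=-1 b=38/33 c=17/33 d=-56/297
  seg 3: a=2 b=-28/33 c=-13/11 d=79/297
  seg 4: a=-4 b=-25/33 c=40/33 d=-40/297
S(13/2) = 5/4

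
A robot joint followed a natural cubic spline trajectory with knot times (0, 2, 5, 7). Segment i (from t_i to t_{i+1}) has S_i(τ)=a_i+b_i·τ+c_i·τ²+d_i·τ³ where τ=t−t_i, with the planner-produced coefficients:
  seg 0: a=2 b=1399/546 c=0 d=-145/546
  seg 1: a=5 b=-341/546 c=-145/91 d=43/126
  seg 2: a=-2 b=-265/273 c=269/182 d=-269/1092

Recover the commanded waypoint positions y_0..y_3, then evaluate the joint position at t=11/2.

y_0 = S_0(0) = a_0 = 2
y_1 = S_1(0) = a_1 = 5
y_2 = S_2(0) = a_2 = -2
y_3 = S_2(2) = 0
t_q=11/2 is in segment 2 (τ=1/2); S_2(τ)=-893/416

y_0=2 y_1=5 y_2=-2 y_3=0
S(11/2) = -893/416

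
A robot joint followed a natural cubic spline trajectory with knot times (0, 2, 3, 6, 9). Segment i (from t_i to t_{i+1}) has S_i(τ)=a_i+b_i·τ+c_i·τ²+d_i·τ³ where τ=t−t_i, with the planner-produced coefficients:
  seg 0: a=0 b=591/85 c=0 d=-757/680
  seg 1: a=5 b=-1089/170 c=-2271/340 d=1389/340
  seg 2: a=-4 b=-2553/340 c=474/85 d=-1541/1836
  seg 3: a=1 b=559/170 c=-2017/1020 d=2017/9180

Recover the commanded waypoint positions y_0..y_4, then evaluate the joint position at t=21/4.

y_0=0 y_1=5 y_2=-4 y_3=1 y_4=-1
S(21/4) = -48403/21760

y_0 = S_0(0) = a_0 = 0
y_1 = S_1(0) = a_1 = 5
y_2 = S_2(0) = a_2 = -4
y_3 = S_3(0) = a_3 = 1
y_4 = S_3(3) = -1
t_q=21/4 is in segment 2 (τ=9/4); S_2(τ)=-48403/21760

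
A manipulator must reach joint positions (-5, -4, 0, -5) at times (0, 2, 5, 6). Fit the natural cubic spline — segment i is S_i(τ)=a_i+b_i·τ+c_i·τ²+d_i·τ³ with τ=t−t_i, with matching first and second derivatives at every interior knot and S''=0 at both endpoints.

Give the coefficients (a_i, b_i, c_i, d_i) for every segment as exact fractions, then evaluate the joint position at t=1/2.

Δ: Δ0=1/2, Δ1=4/3, Δ2=-5
row 1: diag=10, rhs=5; c'=3/10, d'=1/2
row 2: denom=8−3·3/10=71/10; d'=(-38−3·1/2)/(71/10)=-395/71
back: M2=-395/71
back: M1=1/2−3/10·-395/71=154/71
M: M0=0, M1=154/71, M2=-395/71, M3=0
seg 0: a=-5, c=M0/2=0, d=(M1−M0)/(6·2)=77/426, b=Δ0−h0·(2M0+M1)/6=-95/426
seg 1: a=-4, c=M1/2=77/71, d=(M2−M1)/(6·3)=-61/142, b=Δ1−h1·(2M1+M2)/6=829/426
seg 2: a=0, c=M2/2=-395/142, d=(M3−M2)/(6·1)=395/426, b=Δ2−h2·(2M2+M3)/6=-670/213
t_q=1/2 → seg 0, τ=1/2; S=-5+-95/426·τ+0·τ²+77/426·τ³=-5781/1136

  seg 0: a=-5 b=-95/426 c=0 d=77/426
  seg 1: a=-4 b=829/426 c=77/71 d=-61/142
  seg 2: a=0 b=-670/213 c=-395/142 d=395/426
S(1/2) = -5781/1136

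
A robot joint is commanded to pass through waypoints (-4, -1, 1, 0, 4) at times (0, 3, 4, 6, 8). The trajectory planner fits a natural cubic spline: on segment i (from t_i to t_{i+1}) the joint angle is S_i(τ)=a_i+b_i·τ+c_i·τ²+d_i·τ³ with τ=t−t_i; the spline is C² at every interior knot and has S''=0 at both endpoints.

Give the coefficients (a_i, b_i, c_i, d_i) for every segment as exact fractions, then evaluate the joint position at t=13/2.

Δ: Δ0=1, Δ1=2, Δ2=-1/2, Δ3=2
row 1: diag=8, rhs=6; c'=1/8, d'=3/4
row 2: denom=6−1·1/8=47/8; d'=(-15−1·3/4)/(47/8)=-126/47
row 3: denom=8−2·16/47=344/47; d'=(15−2·-126/47)/(344/47)=957/344
back: M3=957/344
back: M2=-126/47−16/47·957/344=-156/43
back: M1=3/4−1/8·-156/43=207/172
M: M0=0, M1=207/172, M2=-156/43, M3=957/344, M4=0
seg 0: a=-4, c=M0/2=0, d=(M1−M0)/(6·3)=23/344, b=Δ0−h0·(2M0+M1)/6=137/344
seg 1: a=-1, c=M1/2=207/344, d=(M2−M1)/(6·1)=-277/344, b=Δ1−h1·(2M1+M2)/6=379/172
seg 2: a=1, c=M2/2=-78/43, d=(M3−M2)/(6·2)=735/1376, b=Δ2−h2·(2M2+M3)/6=341/344
seg 3: a=0, c=M3/2=957/688, d=(M4−M3)/(6·2)=-319/1376, b=Δ3−h3·(2M3+M4)/6=25/172
t_q=13/2 → seg 3, τ=1/2; S=0+25/172·τ+957/688·τ²+-319/1376·τ³=4309/11008

  seg 0: a=-4 b=137/344 c=0 d=23/344
  seg 1: a=-1 b=379/172 c=207/344 d=-277/344
  seg 2: a=1 b=341/344 c=-78/43 d=735/1376
  seg 3: a=0 b=25/172 c=957/688 d=-319/1376
S(13/2) = 4309/11008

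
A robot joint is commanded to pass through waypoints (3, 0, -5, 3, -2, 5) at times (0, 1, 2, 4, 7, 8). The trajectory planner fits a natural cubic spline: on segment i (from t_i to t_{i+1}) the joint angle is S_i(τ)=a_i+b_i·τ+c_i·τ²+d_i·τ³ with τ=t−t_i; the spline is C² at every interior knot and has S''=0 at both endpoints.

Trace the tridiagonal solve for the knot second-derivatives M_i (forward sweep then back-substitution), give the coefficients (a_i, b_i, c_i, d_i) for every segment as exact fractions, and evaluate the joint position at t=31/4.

  seg 0: a=3 b=-8836/4515 c=0 d=-4709/4515
  seg 1: a=0 b=-22963/4515 c=-4709/1505 d=2903/903
  seg 2: a=-5 b=-1096/645 c=9806/1505 d=-8276/4515
  seg 3: a=3 b=10688/4515 c=-6746/1505 d=14167/13545
  seg 4: a=-2 b=16763/4515 c=7421/1505 d=-7421/4515
S(31/4) = 55187/19264

Δ: Δ0=-3, Δ1=-5, Δ2=4, Δ3=-5/3, Δ4=7
row 1: diag=4, rhs=-12; c'=1/4, d'=-3
row 2: denom=6−1·1/4=23/4; d'=(54−1·-3)/(23/4)=228/23
row 3: denom=10−2·8/23=214/23; d'=(-34−2·228/23)/(214/23)=-619/107
row 4: denom=8−3·69/214=1505/214; d'=(52−3·-619/107)/(1505/214)=14842/1505
back: M4=14842/1505
back: M3=-619/107−69/214·14842/1505=-13492/1505
back: M2=228/23−8/23·-13492/1505=19612/1505
back: M1=-3−1/4·19612/1505=-9418/1505
M: M0=0, M1=-9418/1505, M2=19612/1505, M3=-13492/1505, M4=14842/1505, M5=0
seg 0: a=3, c=M0/2=0, d=(M1−M0)/(6·1)=-4709/4515, b=Δ0−h0·(2M0+M1)/6=-8836/4515
seg 1: a=0, c=M1/2=-4709/1505, d=(M2−M1)/(6·1)=2903/903, b=Δ1−h1·(2M1+M2)/6=-22963/4515
seg 2: a=-5, c=M2/2=9806/1505, d=(M3−M2)/(6·2)=-8276/4515, b=Δ2−h2·(2M2+M3)/6=-1096/645
seg 3: a=3, c=M3/2=-6746/1505, d=(M4−M3)/(6·3)=14167/13545, b=Δ3−h3·(2M3+M4)/6=10688/4515
seg 4: a=-2, c=M4/2=7421/1505, d=(M5−M4)/(6·1)=-7421/4515, b=Δ4−h4·(2M4+M5)/6=16763/4515
t_q=31/4 → seg 4, τ=3/4; S=-2+16763/4515·τ+7421/1505·τ²+-7421/4515·τ³=55187/19264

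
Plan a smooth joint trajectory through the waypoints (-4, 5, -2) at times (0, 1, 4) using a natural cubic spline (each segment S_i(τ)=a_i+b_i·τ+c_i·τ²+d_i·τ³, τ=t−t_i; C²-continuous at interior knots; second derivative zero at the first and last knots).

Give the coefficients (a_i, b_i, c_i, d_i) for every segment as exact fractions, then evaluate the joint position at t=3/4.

Δ: Δ0=9, Δ1=-7/3
row 1: diag=8, rhs=-68; c'=3/8, d'=-17/2
back: M1=-17/2
M: M0=0, M1=-17/2, M2=0
seg 0: a=-4, c=M0/2=0, d=(M1−M0)/(6·1)=-17/12, b=Δ0−h0·(2M0+M1)/6=125/12
seg 1: a=5, c=M1/2=-17/4, d=(M2−M1)/(6·3)=17/36, b=Δ1−h1·(2M1+M2)/6=37/6
t_q=3/4 → seg 0, τ=3/4; S=-4+125/12·τ+0·τ²+-17/12·τ³=823/256

  seg 0: a=-4 b=125/12 c=0 d=-17/12
  seg 1: a=5 b=37/6 c=-17/4 d=17/36
S(3/4) = 823/256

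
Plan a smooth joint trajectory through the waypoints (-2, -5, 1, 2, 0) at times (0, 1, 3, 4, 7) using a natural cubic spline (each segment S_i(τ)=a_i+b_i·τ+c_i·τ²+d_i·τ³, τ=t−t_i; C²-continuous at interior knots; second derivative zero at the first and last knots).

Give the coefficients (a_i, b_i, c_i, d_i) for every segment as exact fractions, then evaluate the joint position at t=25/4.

  seg 0: a=-2 b=-1591/375 c=0 d=466/375
  seg 1: a=-5 b=-193/375 c=466/125 d=-739/750
  seg 2: a=1 b=193/75 c=-273/125 d=229/375
  seg 3: a=2 b=14/375 c=-44/125 d=44/1125
S(25/4) = 299/400

Δ: Δ0=-3, Δ1=3, Δ2=1, Δ3=-2/3
row 1: diag=6, rhs=36; c'=1/3, d'=6
row 2: denom=6−2·1/3=16/3; d'=(-12−2·6)/(16/3)=-9/2
row 3: denom=8−1·3/16=125/16; d'=(-10−1·-9/2)/(125/16)=-88/125
back: M3=-88/125
back: M2=-9/2−3/16·-88/125=-546/125
back: M1=6−1/3·-546/125=932/125
M: M0=0, M1=932/125, M2=-546/125, M3=-88/125, M4=0
seg 0: a=-2, c=M0/2=0, d=(M1−M0)/(6·1)=466/375, b=Δ0−h0·(2M0+M1)/6=-1591/375
seg 1: a=-5, c=M1/2=466/125, d=(M2−M1)/(6·2)=-739/750, b=Δ1−h1·(2M1+M2)/6=-193/375
seg 2: a=1, c=M2/2=-273/125, d=(M3−M2)/(6·1)=229/375, b=Δ2−h2·(2M2+M3)/6=193/75
seg 3: a=2, c=M3/2=-44/125, d=(M4−M3)/(6·3)=44/1125, b=Δ3−h3·(2M3+M4)/6=14/375
t_q=25/4 → seg 3, τ=9/4; S=2+14/375·τ+-44/125·τ²+44/1125·τ³=299/400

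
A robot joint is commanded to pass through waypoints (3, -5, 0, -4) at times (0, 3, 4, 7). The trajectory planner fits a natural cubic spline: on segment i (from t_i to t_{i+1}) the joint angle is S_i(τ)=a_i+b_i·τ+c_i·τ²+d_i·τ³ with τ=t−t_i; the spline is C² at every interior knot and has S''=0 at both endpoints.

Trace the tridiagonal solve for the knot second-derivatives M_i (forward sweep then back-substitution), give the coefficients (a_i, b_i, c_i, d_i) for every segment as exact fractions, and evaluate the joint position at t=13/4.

  seg 0: a=3 b=-53/9 c=0 d=29/81
  seg 1: a=-5 b=34/9 c=29/9 d=-2
  seg 2: a=0 b=38/9 c=-25/9 d=25/81
S(13/4) = -373/96

Δ: Δ0=-8/3, Δ1=5, Δ2=-4/3
row 1: diag=8, rhs=46; c'=1/8, d'=23/4
row 2: denom=8−1·1/8=63/8; d'=(-38−1·23/4)/(63/8)=-50/9
back: M2=-50/9
back: M1=23/4−1/8·-50/9=58/9
M: M0=0, M1=58/9, M2=-50/9, M3=0
seg 0: a=3, c=M0/2=0, d=(M1−M0)/(6·3)=29/81, b=Δ0−h0·(2M0+M1)/6=-53/9
seg 1: a=-5, c=M1/2=29/9, d=(M2−M1)/(6·1)=-2, b=Δ1−h1·(2M1+M2)/6=34/9
seg 2: a=0, c=M2/2=-25/9, d=(M3−M2)/(6·3)=25/81, b=Δ2−h2·(2M2+M3)/6=38/9
t_q=13/4 → seg 1, τ=1/4; S=-5+34/9·τ+29/9·τ²+-2·τ³=-373/96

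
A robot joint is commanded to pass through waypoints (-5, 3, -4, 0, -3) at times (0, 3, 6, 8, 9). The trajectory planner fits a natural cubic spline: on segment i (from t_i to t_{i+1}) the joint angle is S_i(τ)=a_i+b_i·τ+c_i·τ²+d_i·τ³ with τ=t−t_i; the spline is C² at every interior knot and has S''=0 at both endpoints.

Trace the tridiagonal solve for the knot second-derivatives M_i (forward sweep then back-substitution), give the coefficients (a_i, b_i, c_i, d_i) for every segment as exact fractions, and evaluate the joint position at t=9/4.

Δ: Δ0=8/3, Δ1=-7/3, Δ2=2, Δ3=-3
row 1: diag=12, rhs=-30; c'=1/4, d'=-5/2
row 2: denom=10−3·1/4=37/4; d'=(26−3·-5/2)/(37/4)=134/37
row 3: denom=6−2·8/37=206/37; d'=(-30−2·134/37)/(206/37)=-689/103
back: M3=-689/103
back: M2=134/37−8/37·-689/103=522/103
back: M1=-5/2−1/4·522/103=-388/103
M: M0=0, M1=-388/103, M2=522/103, M3=-689/103, M4=0
seg 0: a=-5, c=M0/2=0, d=(M1−M0)/(6·3)=-194/927, b=Δ0−h0·(2M0+M1)/6=1406/309
seg 1: a=3, c=M1/2=-194/103, d=(M2−M1)/(6·3)=455/927, b=Δ1−h1·(2M1+M2)/6=-340/309
seg 2: a=-4, c=M2/2=261/103, d=(M3−M2)/(6·2)=-1211/1236, b=Δ2−h2·(2M2+M3)/6=263/309
seg 3: a=0, c=M3/2=-689/206, d=(M4−M3)/(6·1)=689/618, b=Δ3−h3·(2M3+M4)/6=-238/309
t_q=9/4 → seg 0, τ=9/4; S=-5+1406/309·τ+0·τ²+-194/927·τ³=9407/3296

  seg 0: a=-5 b=1406/309 c=0 d=-194/927
  seg 1: a=3 b=-340/309 c=-194/103 d=455/927
  seg 2: a=-4 b=263/309 c=261/103 d=-1211/1236
  seg 3: a=0 b=-238/309 c=-689/206 d=689/618
S(9/4) = 9407/3296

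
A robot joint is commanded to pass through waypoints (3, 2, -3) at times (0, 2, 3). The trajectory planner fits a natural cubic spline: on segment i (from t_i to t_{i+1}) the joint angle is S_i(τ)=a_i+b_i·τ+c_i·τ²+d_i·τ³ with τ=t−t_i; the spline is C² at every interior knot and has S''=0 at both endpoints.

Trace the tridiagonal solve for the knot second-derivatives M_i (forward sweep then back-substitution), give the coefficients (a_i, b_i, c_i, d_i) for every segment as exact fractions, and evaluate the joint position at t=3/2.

  seg 0: a=3 b=1 c=0 d=-3/8
  seg 1: a=2 b=-7/2 c=-9/4 d=3/4
S(3/2) = 207/64

Δ: Δ0=-1/2, Δ1=-5
row 1: diag=6, rhs=-27; c'=1/6, d'=-9/2
back: M1=-9/2
M: M0=0, M1=-9/2, M2=0
seg 0: a=3, c=M0/2=0, d=(M1−M0)/(6·2)=-3/8, b=Δ0−h0·(2M0+M1)/6=1
seg 1: a=2, c=M1/2=-9/4, d=(M2−M1)/(6·1)=3/4, b=Δ1−h1·(2M1+M2)/6=-7/2
t_q=3/2 → seg 0, τ=3/2; S=3+1·τ+0·τ²+-3/8·τ³=207/64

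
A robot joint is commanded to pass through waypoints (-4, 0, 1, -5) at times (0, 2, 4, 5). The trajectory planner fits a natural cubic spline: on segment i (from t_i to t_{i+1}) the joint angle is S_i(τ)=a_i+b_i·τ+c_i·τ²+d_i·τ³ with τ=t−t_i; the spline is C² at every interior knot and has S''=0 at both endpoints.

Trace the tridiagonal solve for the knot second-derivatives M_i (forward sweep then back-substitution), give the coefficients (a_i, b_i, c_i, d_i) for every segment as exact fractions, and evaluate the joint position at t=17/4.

Δ: Δ0=2, Δ1=1/2, Δ2=-6
row 1: diag=8, rhs=-9; c'=1/4, d'=-9/8
row 2: denom=6−2·1/4=11/2; d'=(-39−2·-9/8)/(11/2)=-147/22
back: M2=-147/22
back: M1=-9/8−1/4·-147/22=6/11
M: M0=0, M1=6/11, M2=-147/22, M3=0
seg 0: a=-4, c=M0/2=0, d=(M1−M0)/(6·2)=1/22, b=Δ0−h0·(2M0+M1)/6=20/11
seg 1: a=0, c=M1/2=3/11, d=(M2−M1)/(6·2)=-53/88, b=Δ1−h1·(2M1+M2)/6=26/11
seg 2: a=1, c=M2/2=-147/44, d=(M3−M2)/(6·1)=49/44, b=Δ2−h2·(2M2+M3)/6=-83/22
t_q=17/4 → seg 2, τ=1/4; S=1+-83/22·τ+-147/44·τ²+49/44·τ³=-379/2816

  seg 0: a=-4 b=20/11 c=0 d=1/22
  seg 1: a=0 b=26/11 c=3/11 d=-53/88
  seg 2: a=1 b=-83/22 c=-147/44 d=49/44
S(17/4) = -379/2816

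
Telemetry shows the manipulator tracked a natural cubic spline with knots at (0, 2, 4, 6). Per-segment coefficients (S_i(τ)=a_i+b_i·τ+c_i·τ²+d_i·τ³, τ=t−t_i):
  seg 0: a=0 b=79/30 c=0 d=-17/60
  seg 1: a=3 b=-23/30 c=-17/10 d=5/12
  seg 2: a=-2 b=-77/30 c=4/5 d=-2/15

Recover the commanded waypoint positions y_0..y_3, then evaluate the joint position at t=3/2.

y_0 = S_0(0) = a_0 = 0
y_1 = S_1(0) = a_1 = 3
y_2 = S_2(0) = a_2 = -2
y_3 = S_2(2) = -5
t_q=3/2 is in segment 0 (τ=3/2); S_0(τ)=479/160

y_0=0 y_1=3 y_2=-2 y_3=-5
S(3/2) = 479/160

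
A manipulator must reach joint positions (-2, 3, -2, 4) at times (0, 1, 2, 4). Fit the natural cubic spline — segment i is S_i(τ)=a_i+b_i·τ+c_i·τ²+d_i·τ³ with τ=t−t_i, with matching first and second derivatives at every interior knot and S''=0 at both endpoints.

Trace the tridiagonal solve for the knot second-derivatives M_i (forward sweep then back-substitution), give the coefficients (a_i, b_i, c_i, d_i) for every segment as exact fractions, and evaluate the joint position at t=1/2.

  seg 0: a=-2 b=183/23 c=0 d=-68/23
  seg 1: a=3 b=-21/23 c=-204/23 d=110/23
  seg 2: a=-2 b=-99/23 c=126/23 d=-21/23
S(1/2) = 37/23

Δ: Δ0=5, Δ1=-5, Δ2=3
row 1: diag=4, rhs=-60; c'=1/4, d'=-15
row 2: denom=6−1·1/4=23/4; d'=(48−1·-15)/(23/4)=252/23
back: M2=252/23
back: M1=-15−1/4·252/23=-408/23
M: M0=0, M1=-408/23, M2=252/23, M3=0
seg 0: a=-2, c=M0/2=0, d=(M1−M0)/(6·1)=-68/23, b=Δ0−h0·(2M0+M1)/6=183/23
seg 1: a=3, c=M1/2=-204/23, d=(M2−M1)/(6·1)=110/23, b=Δ1−h1·(2M1+M2)/6=-21/23
seg 2: a=-2, c=M2/2=126/23, d=(M3−M2)/(6·2)=-21/23, b=Δ2−h2·(2M2+M3)/6=-99/23
t_q=1/2 → seg 0, τ=1/2; S=-2+183/23·τ+0·τ²+-68/23·τ³=37/23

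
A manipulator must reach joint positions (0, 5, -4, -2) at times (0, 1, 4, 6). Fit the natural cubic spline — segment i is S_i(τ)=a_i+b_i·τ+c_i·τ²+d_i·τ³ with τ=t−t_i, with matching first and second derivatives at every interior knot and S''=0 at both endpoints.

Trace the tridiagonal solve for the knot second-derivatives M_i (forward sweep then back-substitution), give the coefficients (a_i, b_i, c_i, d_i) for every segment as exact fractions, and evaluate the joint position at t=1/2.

  seg 0: a=0 b=447/71 c=0 d=-92/71
  seg 1: a=5 b=171/71 c=-276/71 d=148/213
  seg 2: a=-4 b=-153/71 c=168/71 d=-28/71
S(1/2) = 212/71

Δ: Δ0=5, Δ1=-3, Δ2=1
row 1: diag=8, rhs=-48; c'=3/8, d'=-6
row 2: denom=10−3·3/8=71/8; d'=(24−3·-6)/(71/8)=336/71
back: M2=336/71
back: M1=-6−3/8·336/71=-552/71
M: M0=0, M1=-552/71, M2=336/71, M3=0
seg 0: a=0, c=M0/2=0, d=(M1−M0)/(6·1)=-92/71, b=Δ0−h0·(2M0+M1)/6=447/71
seg 1: a=5, c=M1/2=-276/71, d=(M2−M1)/(6·3)=148/213, b=Δ1−h1·(2M1+M2)/6=171/71
seg 2: a=-4, c=M2/2=168/71, d=(M3−M2)/(6·2)=-28/71, b=Δ2−h2·(2M2+M3)/6=-153/71
t_q=1/2 → seg 0, τ=1/2; S=0+447/71·τ+0·τ²+-92/71·τ³=212/71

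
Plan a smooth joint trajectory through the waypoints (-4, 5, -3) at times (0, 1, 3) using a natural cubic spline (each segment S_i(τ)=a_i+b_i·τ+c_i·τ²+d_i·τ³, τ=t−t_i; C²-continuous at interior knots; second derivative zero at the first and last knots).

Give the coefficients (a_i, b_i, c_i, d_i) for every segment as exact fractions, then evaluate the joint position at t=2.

  seg 0: a=-4 b=67/6 c=0 d=-13/6
  seg 1: a=5 b=14/3 c=-13/2 d=13/12
S(2) = 17/4

Δ: Δ0=9, Δ1=-4
row 1: diag=6, rhs=-78; c'=1/3, d'=-13
back: M1=-13
M: M0=0, M1=-13, M2=0
seg 0: a=-4, c=M0/2=0, d=(M1−M0)/(6·1)=-13/6, b=Δ0−h0·(2M0+M1)/6=67/6
seg 1: a=5, c=M1/2=-13/2, d=(M2−M1)/(6·2)=13/12, b=Δ1−h1·(2M1+M2)/6=14/3
t_q=2 → seg 1, τ=1; S=5+14/3·τ+-13/2·τ²+13/12·τ³=17/4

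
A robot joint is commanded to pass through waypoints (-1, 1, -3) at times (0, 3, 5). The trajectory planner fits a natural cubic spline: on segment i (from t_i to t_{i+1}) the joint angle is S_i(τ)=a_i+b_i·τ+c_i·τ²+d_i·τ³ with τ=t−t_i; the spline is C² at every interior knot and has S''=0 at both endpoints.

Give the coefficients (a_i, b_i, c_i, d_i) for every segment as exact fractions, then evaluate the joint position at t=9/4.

  seg 0: a=-1 b=22/15 c=0 d=-4/45
  seg 1: a=1 b=-14/15 c=-4/5 d=2/15
S(9/4) = 103/80

Δ: Δ0=2/3, Δ1=-2
row 1: diag=10, rhs=-16; c'=1/5, d'=-8/5
back: M1=-8/5
M: M0=0, M1=-8/5, M2=0
seg 0: a=-1, c=M0/2=0, d=(M1−M0)/(6·3)=-4/45, b=Δ0−h0·(2M0+M1)/6=22/15
seg 1: a=1, c=M1/2=-4/5, d=(M2−M1)/(6·2)=2/15, b=Δ1−h1·(2M1+M2)/6=-14/15
t_q=9/4 → seg 0, τ=9/4; S=-1+22/15·τ+0·τ²+-4/45·τ³=103/80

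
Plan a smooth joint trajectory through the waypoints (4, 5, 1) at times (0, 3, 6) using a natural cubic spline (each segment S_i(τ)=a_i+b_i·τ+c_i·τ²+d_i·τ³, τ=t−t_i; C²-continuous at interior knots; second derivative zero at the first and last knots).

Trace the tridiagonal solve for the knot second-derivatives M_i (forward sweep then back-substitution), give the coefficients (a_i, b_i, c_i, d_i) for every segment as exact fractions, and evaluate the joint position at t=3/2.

  seg 0: a=4 b=3/4 c=0 d=-5/108
  seg 1: a=5 b=-1/2 c=-5/12 d=5/108
S(3/2) = 159/32

Δ: Δ0=1/3, Δ1=-4/3
row 1: diag=12, rhs=-10; c'=1/4, d'=-5/6
back: M1=-5/6
M: M0=0, M1=-5/6, M2=0
seg 0: a=4, c=M0/2=0, d=(M1−M0)/(6·3)=-5/108, b=Δ0−h0·(2M0+M1)/6=3/4
seg 1: a=5, c=M1/2=-5/12, d=(M2−M1)/(6·3)=5/108, b=Δ1−h1·(2M1+M2)/6=-1/2
t_q=3/2 → seg 0, τ=3/2; S=4+3/4·τ+0·τ²+-5/108·τ³=159/32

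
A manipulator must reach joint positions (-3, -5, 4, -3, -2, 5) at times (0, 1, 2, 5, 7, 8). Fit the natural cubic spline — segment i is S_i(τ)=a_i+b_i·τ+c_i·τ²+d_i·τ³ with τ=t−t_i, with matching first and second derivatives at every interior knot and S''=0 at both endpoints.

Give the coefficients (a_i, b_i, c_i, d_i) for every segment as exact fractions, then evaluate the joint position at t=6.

Δ: Δ0=-2, Δ1=9, Δ2=-7/3, Δ3=1/2, Δ4=7
row 1: diag=4, rhs=66; c'=1/4, d'=33/2
row 2: denom=8−1·1/4=31/4; d'=(-68−1·33/2)/(31/4)=-338/31
row 3: denom=10−3·12/31=274/31; d'=(17−3·-338/31)/(274/31)=1541/274
row 4: denom=6−2·31/137=760/137; d'=(39−2·1541/274)/(760/137)=1901/380
back: M4=1901/380
back: M3=1541/274−31/137·1901/380=1707/380
back: M2=-338/31−12/31·1707/380=-1201/95
back: M1=33/2−1/4·-1201/95=7471/380
M: M0=0, M1=7471/380, M2=-1201/95, M3=1707/380, M4=1901/380, M5=0
seg 0: a=-3, c=M0/2=0, d=(M1−M0)/(6·1)=7471/2280, b=Δ0−h0·(2M0+M1)/6=-12031/2280
seg 1: a=-5, c=M1/2=7471/760, d=(M2−M1)/(6·1)=-2455/456, b=Δ1−h1·(2M1+M2)/6=5191/1140
seg 2: a=4, c=M2/2=-1201/190, d=(M3−M2)/(6·3)=6511/6840, b=Δ2−h2·(2M2+M3)/6=18383/2280
seg 3: a=-3, c=M3/2=1707/760, d=(M4−M3)/(6·2)=97/2280, b=Δ3−h3·(2M3+M4)/6=-949/228
seg 4: a=-2, c=M4/2=1901/760, d=(M5−M4)/(6·1)=-1901/2280, b=Δ4−h4·(2M4+M5)/6=6079/1140
t_q=6 → seg 3, τ=1; S=-3+-949/228·τ+1707/760·τ²+97/2280·τ³=-463/95

  seg 0: a=-3 b=-12031/2280 c=0 d=7471/2280
  seg 1: a=-5 b=5191/1140 c=7471/760 d=-2455/456
  seg 2: a=4 b=18383/2280 c=-1201/190 d=6511/6840
  seg 3: a=-3 b=-949/228 c=1707/760 d=97/2280
  seg 4: a=-2 b=6079/1140 c=1901/760 d=-1901/2280
S(6) = -463/95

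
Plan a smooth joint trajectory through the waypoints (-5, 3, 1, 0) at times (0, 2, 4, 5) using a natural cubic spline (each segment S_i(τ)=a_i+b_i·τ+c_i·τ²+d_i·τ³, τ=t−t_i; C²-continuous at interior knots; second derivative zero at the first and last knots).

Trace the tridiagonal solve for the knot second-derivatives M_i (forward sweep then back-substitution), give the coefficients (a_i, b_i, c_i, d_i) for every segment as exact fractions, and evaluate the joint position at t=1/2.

  seg 0: a=-5 b=59/11 c=0 d=-15/44
  seg 1: a=3 b=14/11 c=-45/22 d=5/11
  seg 2: a=1 b=-16/11 c=15/22 d=-5/22
S(1/2) = -831/352

Δ: Δ0=4, Δ1=-1, Δ2=-1
row 1: diag=8, rhs=-30; c'=1/4, d'=-15/4
row 2: denom=6−2·1/4=11/2; d'=(0−2·-15/4)/(11/2)=15/11
back: M2=15/11
back: M1=-15/4−1/4·15/11=-45/11
M: M0=0, M1=-45/11, M2=15/11, M3=0
seg 0: a=-5, c=M0/2=0, d=(M1−M0)/(6·2)=-15/44, b=Δ0−h0·(2M0+M1)/6=59/11
seg 1: a=3, c=M1/2=-45/22, d=(M2−M1)/(6·2)=5/11, b=Δ1−h1·(2M1+M2)/6=14/11
seg 2: a=1, c=M2/2=15/22, d=(M3−M2)/(6·1)=-5/22, b=Δ2−h2·(2M2+M3)/6=-16/11
t_q=1/2 → seg 0, τ=1/2; S=-5+59/11·τ+0·τ²+-15/44·τ³=-831/352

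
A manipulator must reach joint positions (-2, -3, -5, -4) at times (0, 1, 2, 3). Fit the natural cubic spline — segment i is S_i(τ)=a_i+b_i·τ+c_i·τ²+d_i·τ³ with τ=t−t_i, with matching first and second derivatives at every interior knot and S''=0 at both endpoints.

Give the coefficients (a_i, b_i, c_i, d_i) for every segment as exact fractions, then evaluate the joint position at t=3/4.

Δ: Δ0=-1, Δ1=-2, Δ2=1
row 1: diag=4, rhs=-6; c'=1/4, d'=-3/2
row 2: denom=4−1·1/4=15/4; d'=(18−1·-3/2)/(15/4)=26/5
back: M2=26/5
back: M1=-3/2−1/4·26/5=-14/5
M: M0=0, M1=-14/5, M2=26/5, M3=0
seg 0: a=-2, c=M0/2=0, d=(M1−M0)/(6·1)=-7/15, b=Δ0−h0·(2M0+M1)/6=-8/15
seg 1: a=-3, c=M1/2=-7/5, d=(M2−M1)/(6·1)=4/3, b=Δ1−h1·(2M1+M2)/6=-29/15
seg 2: a=-5, c=M2/2=13/5, d=(M3−M2)/(6·1)=-13/15, b=Δ2−h2·(2M2+M3)/6=-11/15
t_q=3/4 → seg 0, τ=3/4; S=-2+-8/15·τ+0·τ²+-7/15·τ³=-831/320

  seg 0: a=-2 b=-8/15 c=0 d=-7/15
  seg 1: a=-3 b=-29/15 c=-7/5 d=4/3
  seg 2: a=-5 b=-11/15 c=13/5 d=-13/15
S(3/4) = -831/320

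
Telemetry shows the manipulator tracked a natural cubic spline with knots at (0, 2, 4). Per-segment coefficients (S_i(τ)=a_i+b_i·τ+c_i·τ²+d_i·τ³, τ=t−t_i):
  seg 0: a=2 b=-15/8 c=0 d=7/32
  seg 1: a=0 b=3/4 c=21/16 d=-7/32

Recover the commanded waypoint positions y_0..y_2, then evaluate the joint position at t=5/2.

y_0 = S_0(0) = a_0 = 2
y_1 = S_1(0) = a_1 = 0
y_2 = S_1(2) = 5
t_q=5/2 is in segment 1 (τ=1/2); S_1(τ)=173/256

y_0=2 y_1=0 y_2=5
S(5/2) = 173/256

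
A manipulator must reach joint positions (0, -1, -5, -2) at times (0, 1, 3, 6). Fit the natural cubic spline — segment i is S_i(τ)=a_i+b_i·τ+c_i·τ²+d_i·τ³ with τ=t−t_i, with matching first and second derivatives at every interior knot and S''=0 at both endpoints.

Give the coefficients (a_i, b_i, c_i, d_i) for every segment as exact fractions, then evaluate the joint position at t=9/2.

Δ: Δ0=-1, Δ1=-2, Δ2=1
row 1: diag=6, rhs=-6; c'=1/3, d'=-1
row 2: denom=10−2·1/3=28/3; d'=(18−2·-1)/(28/3)=15/7
back: M2=15/7
back: M1=-1−1/3·15/7=-12/7
M: M0=0, M1=-12/7, M2=15/7, M3=0
seg 0: a=0, c=M0/2=0, d=(M1−M0)/(6·1)=-2/7, b=Δ0−h0·(2M0+M1)/6=-5/7
seg 1: a=-1, c=M1/2=-6/7, d=(M2−M1)/(6·2)=9/28, b=Δ1−h1·(2M1+M2)/6=-11/7
seg 2: a=-5, c=M2/2=15/14, d=(M3−M2)/(6·3)=-5/42, b=Δ2−h2·(2M2+M3)/6=-8/7
t_q=9/2 → seg 2, τ=3/2; S=-5+-8/7·τ+15/14·τ²+-5/42·τ³=-527/112

  seg 0: a=0 b=-5/7 c=0 d=-2/7
  seg 1: a=-1 b=-11/7 c=-6/7 d=9/28
  seg 2: a=-5 b=-8/7 c=15/14 d=-5/42
S(9/2) = -527/112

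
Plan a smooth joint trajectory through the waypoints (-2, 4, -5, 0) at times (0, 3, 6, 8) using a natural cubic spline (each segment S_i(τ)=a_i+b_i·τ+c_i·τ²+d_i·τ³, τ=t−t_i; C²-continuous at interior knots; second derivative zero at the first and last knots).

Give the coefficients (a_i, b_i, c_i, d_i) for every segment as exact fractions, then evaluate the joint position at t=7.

  seg 0: a=-2 b=281/74 c=0 d=-133/666
  seg 1: a=4 b=-59/37 c=-133/74 d=295/666
  seg 2: a=-5 b=-31/74 c=81/37 d=-27/74
S(7) = -133/37

Δ: Δ0=2, Δ1=-3, Δ2=5/2
row 1: diag=12, rhs=-30; c'=1/4, d'=-5/2
row 2: denom=10−3·1/4=37/4; d'=(33−3·-5/2)/(37/4)=162/37
back: M2=162/37
back: M1=-5/2−1/4·162/37=-133/37
M: M0=0, M1=-133/37, M2=162/37, M3=0
seg 0: a=-2, c=M0/2=0, d=(M1−M0)/(6·3)=-133/666, b=Δ0−h0·(2M0+M1)/6=281/74
seg 1: a=4, c=M1/2=-133/74, d=(M2−M1)/(6·3)=295/666, b=Δ1−h1·(2M1+M2)/6=-59/37
seg 2: a=-5, c=M2/2=81/37, d=(M3−M2)/(6·2)=-27/74, b=Δ2−h2·(2M2+M3)/6=-31/74
t_q=7 → seg 2, τ=1; S=-5+-31/74·τ+81/37·τ²+-27/74·τ³=-133/37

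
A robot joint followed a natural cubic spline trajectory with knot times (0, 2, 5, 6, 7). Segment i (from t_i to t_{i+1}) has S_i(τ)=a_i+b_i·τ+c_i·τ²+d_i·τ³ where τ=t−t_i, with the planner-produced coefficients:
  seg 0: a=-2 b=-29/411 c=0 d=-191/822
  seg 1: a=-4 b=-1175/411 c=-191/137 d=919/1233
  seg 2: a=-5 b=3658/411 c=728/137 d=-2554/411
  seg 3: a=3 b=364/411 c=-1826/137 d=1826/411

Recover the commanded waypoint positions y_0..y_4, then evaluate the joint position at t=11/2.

y_0 = S_0(0) = a_0 = -2
y_1 = S_1(0) = a_1 = -4
y_2 = S_2(0) = a_2 = -5
y_3 = S_3(0) = a_3 = 3
y_4 = S_3(1) = -5
t_q=11/2 is in segment 2 (τ=1/2); S_2(τ)=1/548

y_0=-2 y_1=-4 y_2=-5 y_3=3 y_4=-5
S(11/2) = 1/548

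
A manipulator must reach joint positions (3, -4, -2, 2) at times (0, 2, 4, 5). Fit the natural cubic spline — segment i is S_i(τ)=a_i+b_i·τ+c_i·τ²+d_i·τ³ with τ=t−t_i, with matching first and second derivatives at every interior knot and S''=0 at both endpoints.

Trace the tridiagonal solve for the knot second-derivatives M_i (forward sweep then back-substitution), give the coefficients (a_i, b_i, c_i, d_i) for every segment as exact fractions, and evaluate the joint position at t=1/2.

Δ: Δ0=-7/2, Δ1=1, Δ2=4
row 1: diag=8, rhs=27; c'=1/4, d'=27/8
row 2: denom=6−2·1/4=11/2; d'=(18−2·27/8)/(11/2)=45/22
back: M2=45/22
back: M1=27/8−1/4·45/22=63/22
M: M0=0, M1=63/22, M2=45/22, M3=0
seg 0: a=3, c=M0/2=0, d=(M1−M0)/(6·2)=21/88, b=Δ0−h0·(2M0+M1)/6=-49/11
seg 1: a=-4, c=M1/2=63/44, d=(M2−M1)/(6·2)=-3/44, b=Δ1−h1·(2M1+M2)/6=-35/22
seg 2: a=-2, c=M2/2=45/44, d=(M3−M2)/(6·1)=-15/44, b=Δ2−h2·(2M2+M3)/6=73/22
t_q=1/2 → seg 0, τ=1/2; S=3+-49/11·τ+0·τ²+21/88·τ³=565/704

  seg 0: a=3 b=-49/11 c=0 d=21/88
  seg 1: a=-4 b=-35/22 c=63/44 d=-3/44
  seg 2: a=-2 b=73/22 c=45/44 d=-15/44
S(1/2) = 565/704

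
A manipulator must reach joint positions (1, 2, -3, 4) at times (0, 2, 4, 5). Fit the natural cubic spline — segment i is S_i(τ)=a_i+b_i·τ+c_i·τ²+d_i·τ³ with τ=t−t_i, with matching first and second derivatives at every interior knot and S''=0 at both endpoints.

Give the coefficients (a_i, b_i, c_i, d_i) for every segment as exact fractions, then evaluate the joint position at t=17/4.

  seg 0: a=1 b=24/11 c=0 d=-37/88
  seg 1: a=2 b=-63/22 c=-111/44 d=119/88
  seg 2: a=-3 b=36/11 c=123/22 d=-41/22
S(17/4) = -2621/1408

Δ: Δ0=1/2, Δ1=-5/2, Δ2=7
row 1: diag=8, rhs=-18; c'=1/4, d'=-9/4
row 2: denom=6−2·1/4=11/2; d'=(57−2·-9/4)/(11/2)=123/11
back: M2=123/11
back: M1=-9/4−1/4·123/11=-111/22
M: M0=0, M1=-111/22, M2=123/11, M3=0
seg 0: a=1, c=M0/2=0, d=(M1−M0)/(6·2)=-37/88, b=Δ0−h0·(2M0+M1)/6=24/11
seg 1: a=2, c=M1/2=-111/44, d=(M2−M1)/(6·2)=119/88, b=Δ1−h1·(2M1+M2)/6=-63/22
seg 2: a=-3, c=M2/2=123/22, d=(M3−M2)/(6·1)=-41/22, b=Δ2−h2·(2M2+M3)/6=36/11
t_q=17/4 → seg 2, τ=1/4; S=-3+36/11·τ+123/22·τ²+-41/22·τ³=-2621/1408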